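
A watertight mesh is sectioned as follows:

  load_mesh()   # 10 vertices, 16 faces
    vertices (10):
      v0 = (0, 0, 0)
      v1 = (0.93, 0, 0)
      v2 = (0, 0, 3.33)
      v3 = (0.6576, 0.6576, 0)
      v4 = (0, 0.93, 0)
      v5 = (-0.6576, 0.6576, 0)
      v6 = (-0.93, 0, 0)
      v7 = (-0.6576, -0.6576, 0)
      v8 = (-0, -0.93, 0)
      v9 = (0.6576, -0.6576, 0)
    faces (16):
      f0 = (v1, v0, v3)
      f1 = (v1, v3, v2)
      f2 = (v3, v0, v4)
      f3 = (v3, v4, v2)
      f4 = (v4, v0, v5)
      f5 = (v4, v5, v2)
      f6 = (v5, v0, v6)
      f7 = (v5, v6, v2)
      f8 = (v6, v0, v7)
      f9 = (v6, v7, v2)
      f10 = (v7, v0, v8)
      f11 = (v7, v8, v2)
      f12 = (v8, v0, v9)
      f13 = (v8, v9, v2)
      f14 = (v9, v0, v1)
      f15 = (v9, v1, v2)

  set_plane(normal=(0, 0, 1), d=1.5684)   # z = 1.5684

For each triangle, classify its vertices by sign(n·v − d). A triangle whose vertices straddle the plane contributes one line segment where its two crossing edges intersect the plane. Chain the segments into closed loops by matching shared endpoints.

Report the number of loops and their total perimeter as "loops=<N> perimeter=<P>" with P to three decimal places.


Straddling triangles (8 of 16):
  (v1,v3,v2) [--+] → (0.347876, 0.347876, 1.5684)–(0.491978, 0, 1.5684)  len=0.3765
  (v3,v4,v2) [--+] → (0, 0.491978, 1.5684)–(0.347876, 0.347876, 1.5684)  len=0.3765
  (v4,v5,v2) [--+] → (-0.347876, 0.347876, 1.5684)–(0, 0.491978, 1.5684)  len=0.3765
  (v5,v6,v2) [--+] → (-0.491978, 0, 1.5684)–(-0.347876, 0.347876, 1.5684)  len=0.3765
  (v6,v7,v2) [--+] → (-0.347876, -0.347876, 1.5684)–(-0.491978, 0, 1.5684)  len=0.3765
  (v7,v8,v2) [--+] → (0, -0.491978, 1.5684)–(-0.347876, -0.347876, 1.5684)  len=0.3765
  (v8,v9,v2) [--+] → (0.347876, -0.347876, 1.5684)–(0, -0.491978, 1.5684)  len=0.3765
  (v9,v1,v2) [--+] → (0.491978, 0, 1.5684)–(0.347876, -0.347876, 1.5684)  len=0.3765

Chained into 1 loop(s):
  loop 1: 8 segments, perimeter = 3.0123
Total perimeter = 3.012

loops=1 perimeter=3.012


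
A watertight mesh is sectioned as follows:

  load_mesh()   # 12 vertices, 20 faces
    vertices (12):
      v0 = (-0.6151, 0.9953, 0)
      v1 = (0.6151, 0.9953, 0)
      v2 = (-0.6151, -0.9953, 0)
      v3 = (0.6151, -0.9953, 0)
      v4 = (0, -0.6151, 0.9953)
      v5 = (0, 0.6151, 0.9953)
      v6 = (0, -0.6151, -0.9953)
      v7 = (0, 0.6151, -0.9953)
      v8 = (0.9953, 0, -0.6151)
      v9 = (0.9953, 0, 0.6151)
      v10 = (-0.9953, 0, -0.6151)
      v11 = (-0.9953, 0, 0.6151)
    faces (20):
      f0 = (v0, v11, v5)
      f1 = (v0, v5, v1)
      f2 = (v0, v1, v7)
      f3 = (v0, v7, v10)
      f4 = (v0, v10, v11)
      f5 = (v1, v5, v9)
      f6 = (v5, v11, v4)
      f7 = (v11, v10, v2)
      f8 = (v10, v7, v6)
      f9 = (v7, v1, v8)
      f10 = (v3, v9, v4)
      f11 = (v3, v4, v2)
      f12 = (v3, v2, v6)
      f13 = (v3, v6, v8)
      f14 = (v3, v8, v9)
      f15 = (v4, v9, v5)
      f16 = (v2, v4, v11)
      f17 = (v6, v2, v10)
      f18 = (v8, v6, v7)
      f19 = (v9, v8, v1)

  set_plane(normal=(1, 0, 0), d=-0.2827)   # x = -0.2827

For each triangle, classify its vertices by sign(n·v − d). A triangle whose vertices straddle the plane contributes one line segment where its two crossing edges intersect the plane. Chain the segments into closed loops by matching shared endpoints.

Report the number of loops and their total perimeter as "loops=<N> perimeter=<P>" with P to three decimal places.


Straddling triangles (10 of 20):
  (v0,v11,v5) [--+] → (-0.2827, 0.44039, 0.88731)–(-0.2827, 0.78984, 0.53786)  len=0.4942
  (v0,v5,v1) [-++] → (-0.2827, 0.78984, 0.53786)–(-0.2827, 0.9953, 0)  len=0.5758
  (v0,v1,v7) [-++] → (-0.2827, 0.9953, 0)–(-0.2827, 0.78984, -0.53786)  len=0.5758
  (v0,v7,v10) [-+-] → (-0.2827, 0.78984, -0.53786)–(-0.2827, 0.44039, -0.88731)  len=0.4942
  (v5,v11,v4) [+-+] → (-0.2827, 0.44039, 0.88731)–(-0.2827, -0.44039, 0.88731)  len=0.8808
  (v10,v7,v6) [-++] → (-0.2827, 0.44039, -0.88731)–(-0.2827, -0.44039, -0.88731)  len=0.8808
  (v3,v4,v2) [++-] → (-0.2827, -0.78984, 0.53786)–(-0.2827, -0.9953, 0)  len=0.5758
  (v3,v2,v6) [+-+] → (-0.2827, -0.9953, 0)–(-0.2827, -0.78984, -0.53786)  len=0.5758
  (v2,v4,v11) [-+-] → (-0.2827, -0.78984, 0.53786)–(-0.2827, -0.44039, 0.88731)  len=0.4942
  (v6,v2,v10) [+--] → (-0.2827, -0.78984, -0.53786)–(-0.2827, -0.44039, -0.88731)  len=0.4942

Chained into 1 loop(s):
  loop 1: 10 segments, perimeter = 6.0414
Total perimeter = 6.041

loops=1 perimeter=6.041


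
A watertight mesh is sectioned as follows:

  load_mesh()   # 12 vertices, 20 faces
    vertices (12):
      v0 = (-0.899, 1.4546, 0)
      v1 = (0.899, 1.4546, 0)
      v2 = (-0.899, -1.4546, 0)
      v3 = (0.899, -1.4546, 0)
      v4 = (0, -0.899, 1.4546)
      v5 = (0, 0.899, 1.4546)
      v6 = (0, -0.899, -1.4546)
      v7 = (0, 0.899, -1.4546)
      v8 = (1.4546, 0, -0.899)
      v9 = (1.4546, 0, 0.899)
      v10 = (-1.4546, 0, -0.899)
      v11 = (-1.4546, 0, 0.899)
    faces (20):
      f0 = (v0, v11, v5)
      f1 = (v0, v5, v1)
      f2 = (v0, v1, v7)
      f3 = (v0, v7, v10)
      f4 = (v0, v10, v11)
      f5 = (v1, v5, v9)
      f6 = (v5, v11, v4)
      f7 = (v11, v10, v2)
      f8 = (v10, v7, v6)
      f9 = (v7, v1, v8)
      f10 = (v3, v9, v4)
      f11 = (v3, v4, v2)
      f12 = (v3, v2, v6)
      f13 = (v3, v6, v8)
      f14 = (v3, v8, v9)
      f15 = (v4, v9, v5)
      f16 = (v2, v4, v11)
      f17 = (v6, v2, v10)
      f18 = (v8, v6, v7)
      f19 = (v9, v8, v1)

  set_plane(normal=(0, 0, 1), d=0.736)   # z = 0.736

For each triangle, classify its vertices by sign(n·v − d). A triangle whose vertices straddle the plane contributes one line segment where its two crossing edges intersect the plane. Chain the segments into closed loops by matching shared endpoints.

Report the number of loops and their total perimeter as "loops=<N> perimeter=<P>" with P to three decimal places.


Straddling triangles (10 of 20):
  (v0,v11,v5) [-++] → (-1.35386, 0.263737, 0.736)–(-0.444123, 1.17348, 0.736)  len=1.2866
  (v0,v5,v1) [-+-] → (-0.444123, 1.17348, 0.736)–(0.444123, 1.17348, 0.736)  len=0.8882
  (v0,v10,v11) [--+] → (-1.4546, 0, 0.736)–(-1.35386, 0.263737, 0.736)  len=0.2823
  (v1,v5,v9) [-++] → (0.444123, 1.17348, 0.736)–(1.35386, 0.263737, 0.736)  len=1.2866
  (v11,v10,v2) [+--] → (-1.4546, 0, 0.736)–(-1.35386, -0.263737, 0.736)  len=0.2823
  (v3,v9,v4) [-++] → (1.35386, -0.263737, 0.736)–(0.444123, -1.17348, 0.736)  len=1.2866
  (v3,v4,v2) [-+-] → (0.444123, -1.17348, 0.736)–(-0.444123, -1.17348, 0.736)  len=0.8882
  (v3,v8,v9) [--+] → (1.4546, 0, 0.736)–(1.35386, -0.263737, 0.736)  len=0.2823
  (v2,v4,v11) [-++] → (-0.444123, -1.17348, 0.736)–(-1.35386, -0.263737, 0.736)  len=1.2866
  (v9,v8,v1) [+--] → (1.4546, 0, 0.736)–(1.35386, 0.263737, 0.736)  len=0.2823

Chained into 1 loop(s):
  loop 1: 10 segments, perimeter = 8.0520
Total perimeter = 8.052

loops=1 perimeter=8.052


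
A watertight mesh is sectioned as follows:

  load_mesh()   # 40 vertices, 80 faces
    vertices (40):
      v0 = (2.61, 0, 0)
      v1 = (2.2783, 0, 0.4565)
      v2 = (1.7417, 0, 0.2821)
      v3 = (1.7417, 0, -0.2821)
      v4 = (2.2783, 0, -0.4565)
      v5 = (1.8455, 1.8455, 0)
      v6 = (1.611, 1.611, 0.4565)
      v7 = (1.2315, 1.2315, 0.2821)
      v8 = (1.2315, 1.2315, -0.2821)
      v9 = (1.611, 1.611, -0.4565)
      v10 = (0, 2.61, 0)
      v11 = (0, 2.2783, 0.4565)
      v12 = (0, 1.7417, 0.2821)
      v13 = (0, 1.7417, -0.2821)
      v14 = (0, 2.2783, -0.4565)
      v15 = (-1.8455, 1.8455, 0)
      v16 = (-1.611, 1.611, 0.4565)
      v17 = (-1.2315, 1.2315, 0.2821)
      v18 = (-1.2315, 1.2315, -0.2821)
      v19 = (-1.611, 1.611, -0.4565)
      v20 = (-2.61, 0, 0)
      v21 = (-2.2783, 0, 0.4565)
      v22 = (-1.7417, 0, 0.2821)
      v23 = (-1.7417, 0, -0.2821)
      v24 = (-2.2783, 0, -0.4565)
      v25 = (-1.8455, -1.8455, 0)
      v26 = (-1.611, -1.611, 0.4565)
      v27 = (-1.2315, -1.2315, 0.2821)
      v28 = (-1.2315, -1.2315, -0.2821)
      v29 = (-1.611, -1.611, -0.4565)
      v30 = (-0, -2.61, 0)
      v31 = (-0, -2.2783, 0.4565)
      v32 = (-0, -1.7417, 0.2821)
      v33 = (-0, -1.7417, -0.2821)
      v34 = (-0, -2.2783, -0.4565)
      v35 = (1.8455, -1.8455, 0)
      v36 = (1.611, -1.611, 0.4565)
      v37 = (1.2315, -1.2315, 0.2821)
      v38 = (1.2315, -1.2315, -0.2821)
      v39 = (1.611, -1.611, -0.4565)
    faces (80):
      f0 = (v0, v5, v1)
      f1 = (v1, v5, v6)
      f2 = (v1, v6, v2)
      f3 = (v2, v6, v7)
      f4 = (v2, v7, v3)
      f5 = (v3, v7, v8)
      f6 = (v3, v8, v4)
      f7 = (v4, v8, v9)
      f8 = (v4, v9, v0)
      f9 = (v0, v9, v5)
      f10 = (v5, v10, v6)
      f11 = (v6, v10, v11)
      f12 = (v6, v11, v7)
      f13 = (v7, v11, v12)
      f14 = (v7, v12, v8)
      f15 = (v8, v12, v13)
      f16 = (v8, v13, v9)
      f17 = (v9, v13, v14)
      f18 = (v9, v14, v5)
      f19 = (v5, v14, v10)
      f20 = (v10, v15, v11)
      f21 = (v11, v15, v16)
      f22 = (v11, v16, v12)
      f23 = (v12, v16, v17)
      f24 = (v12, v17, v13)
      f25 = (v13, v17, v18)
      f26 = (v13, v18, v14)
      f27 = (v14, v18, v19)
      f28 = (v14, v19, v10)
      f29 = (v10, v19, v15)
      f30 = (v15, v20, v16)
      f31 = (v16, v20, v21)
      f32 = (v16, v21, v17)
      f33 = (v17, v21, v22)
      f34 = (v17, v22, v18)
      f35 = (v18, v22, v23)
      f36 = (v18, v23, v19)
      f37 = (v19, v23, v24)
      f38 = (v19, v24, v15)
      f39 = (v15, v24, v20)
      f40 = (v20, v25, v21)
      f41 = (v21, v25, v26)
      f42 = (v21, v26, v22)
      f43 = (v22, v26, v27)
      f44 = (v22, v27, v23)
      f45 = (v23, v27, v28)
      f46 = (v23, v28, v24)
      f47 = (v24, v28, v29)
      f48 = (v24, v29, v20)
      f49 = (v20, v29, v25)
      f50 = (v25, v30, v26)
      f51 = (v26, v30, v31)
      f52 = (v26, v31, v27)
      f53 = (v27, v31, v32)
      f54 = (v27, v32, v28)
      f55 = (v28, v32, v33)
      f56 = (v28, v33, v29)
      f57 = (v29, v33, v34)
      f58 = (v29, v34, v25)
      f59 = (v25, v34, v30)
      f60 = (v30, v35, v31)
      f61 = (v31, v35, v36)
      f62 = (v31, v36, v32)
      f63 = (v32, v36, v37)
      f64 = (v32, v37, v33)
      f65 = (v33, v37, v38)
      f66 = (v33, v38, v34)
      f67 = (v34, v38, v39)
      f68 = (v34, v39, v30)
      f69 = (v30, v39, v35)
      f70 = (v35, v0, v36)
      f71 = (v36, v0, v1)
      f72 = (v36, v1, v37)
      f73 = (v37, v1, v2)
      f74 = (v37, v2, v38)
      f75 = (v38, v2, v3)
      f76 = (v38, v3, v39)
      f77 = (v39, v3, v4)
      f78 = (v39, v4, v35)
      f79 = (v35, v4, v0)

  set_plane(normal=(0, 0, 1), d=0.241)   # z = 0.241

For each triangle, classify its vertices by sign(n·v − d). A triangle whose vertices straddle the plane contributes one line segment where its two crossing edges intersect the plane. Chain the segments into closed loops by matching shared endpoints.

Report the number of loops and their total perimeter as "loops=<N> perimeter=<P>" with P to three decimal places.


loops=2 perimeter=25.573

Straddling triangles (32 of 80):
  (v0,v5,v1) [--+] → (2.07399, 0.871205, 0.241)–(2.43489, 0, 0.241)  len=0.9430
  (v1,v5,v6) [+-+] → (2.07399, 0.871205, 0.241)–(1.7217, 1.7217, 0.241)  len=0.9206
  (v2,v7,v3) [++-] → (1.26867, 1.14179, 0.241)–(1.7417, 0, 0.241)  len=1.2359
  (v3,v7,v8) [-+-] → (1.26867, 1.14179, 0.241)–(1.2315, 1.2315, 0.241)  len=0.0971
  (v5,v10,v6) [--+] → (0.850495, 2.0826, 0.241)–(1.7217, 1.7217, 0.241)  len=0.9430
  (v6,v10,v11) [+-+] → (0.850495, 2.0826, 0.241)–(0, 2.43489, 0.241)  len=0.9206
  (v7,v12,v8) [++-] → (0.0897105, 1.70453, 0.241)–(1.2315, 1.2315, 0.241)  len=1.2359
  (v8,v12,v13) [-+-] → (0.0897105, 1.70453, 0.241)–(0, 1.7417, 0.241)  len=0.0971
  (v10,v15,v11) [--+] → (-0.871205, 2.07399, 0.241)–(0, 2.43489, 0.241)  len=0.9430
  (v11,v15,v16) [+-+] → (-0.871205, 2.07399, 0.241)–(-1.7217, 1.7217, 0.241)  len=0.9206
  (v12,v17,v13) [++-] → (-1.14179, 1.26867, 0.241)–(0, 1.7417, 0.241)  len=1.2359
  (v13,v17,v18) [-+-] → (-1.14179, 1.26867, 0.241)–(-1.2315, 1.2315, 0.241)  len=0.0971
  (v15,v20,v16) [--+] → (-2.0826, 0.850495, 0.241)–(-1.7217, 1.7217, 0.241)  len=0.9430
  (v16,v20,v21) [+-+] → (-2.0826, 0.850495, 0.241)–(-2.43489, 0, 0.241)  len=0.9206
  (v17,v22,v18) [++-] → (-1.70453, 0.0897105, 0.241)–(-1.2315, 1.2315, 0.241)  len=1.2359
  (v18,v22,v23) [-+-] → (-1.70453, 0.0897105, 0.241)–(-1.7417, 0, 0.241)  len=0.0971
  (v20,v25,v21) [--+] → (-2.07399, -0.871205, 0.241)–(-2.43489, 0, 0.241)  len=0.9430
  (v21,v25,v26) [+-+] → (-2.07399, -0.871205, 0.241)–(-1.7217, -1.7217, 0.241)  len=0.9206
  (v22,v27,v23) [++-] → (-1.26867, -1.14179, 0.241)–(-1.7417, 0, 0.241)  len=1.2359
  (v23,v27,v28) [-+-] → (-1.26867, -1.14179, 0.241)–(-1.2315, -1.2315, 0.241)  len=0.0971
  (v25,v30,v26) [--+] → (-0.850495, -2.0826, 0.241)–(-1.7217, -1.7217, 0.241)  len=0.9430
  (v26,v30,v31) [+-+] → (-0.850495, -2.0826, 0.241)–(0, -2.43489, 0.241)  len=0.9206
  (v27,v32,v28) [++-] → (-0.0897105, -1.70453, 0.241)–(-1.2315, -1.2315, 0.241)  len=1.2359
  (v28,v32,v33) [-+-] → (-0.0897105, -1.70453, 0.241)–(0, -1.7417, 0.241)  len=0.0971
  (v30,v35,v31) [--+] → (0.871205, -2.07399, 0.241)–(0, -2.43489, 0.241)  len=0.9430
  (v31,v35,v36) [+-+] → (0.871205, -2.07399, 0.241)–(1.7217, -1.7217, 0.241)  len=0.9206
  (v32,v37,v33) [++-] → (1.14179, -1.26867, 0.241)–(0, -1.7417, 0.241)  len=1.2359
  (v33,v37,v38) [-+-] → (1.14179, -1.26867, 0.241)–(1.2315, -1.2315, 0.241)  len=0.0971
  (v35,v0,v36) [--+] → (2.0826, -0.850495, 0.241)–(1.7217, -1.7217, 0.241)  len=0.9430
  (v36,v0,v1) [+-+] → (2.0826, -0.850495, 0.241)–(2.43489, 0, 0.241)  len=0.9206
  (v37,v2,v38) [++-] → (1.70453, -0.0897105, 0.241)–(1.2315, -1.2315, 0.241)  len=1.2359
  (v38,v2,v3) [-+-] → (1.70453, -0.0897105, 0.241)–(1.7417, 0, 0.241)  len=0.0971

Chained into 2 loop(s):
  loop 1: 16 segments, perimeter = 14.9085
  loop 2: 16 segments, perimeter = 10.6640
Total perimeter = 25.573


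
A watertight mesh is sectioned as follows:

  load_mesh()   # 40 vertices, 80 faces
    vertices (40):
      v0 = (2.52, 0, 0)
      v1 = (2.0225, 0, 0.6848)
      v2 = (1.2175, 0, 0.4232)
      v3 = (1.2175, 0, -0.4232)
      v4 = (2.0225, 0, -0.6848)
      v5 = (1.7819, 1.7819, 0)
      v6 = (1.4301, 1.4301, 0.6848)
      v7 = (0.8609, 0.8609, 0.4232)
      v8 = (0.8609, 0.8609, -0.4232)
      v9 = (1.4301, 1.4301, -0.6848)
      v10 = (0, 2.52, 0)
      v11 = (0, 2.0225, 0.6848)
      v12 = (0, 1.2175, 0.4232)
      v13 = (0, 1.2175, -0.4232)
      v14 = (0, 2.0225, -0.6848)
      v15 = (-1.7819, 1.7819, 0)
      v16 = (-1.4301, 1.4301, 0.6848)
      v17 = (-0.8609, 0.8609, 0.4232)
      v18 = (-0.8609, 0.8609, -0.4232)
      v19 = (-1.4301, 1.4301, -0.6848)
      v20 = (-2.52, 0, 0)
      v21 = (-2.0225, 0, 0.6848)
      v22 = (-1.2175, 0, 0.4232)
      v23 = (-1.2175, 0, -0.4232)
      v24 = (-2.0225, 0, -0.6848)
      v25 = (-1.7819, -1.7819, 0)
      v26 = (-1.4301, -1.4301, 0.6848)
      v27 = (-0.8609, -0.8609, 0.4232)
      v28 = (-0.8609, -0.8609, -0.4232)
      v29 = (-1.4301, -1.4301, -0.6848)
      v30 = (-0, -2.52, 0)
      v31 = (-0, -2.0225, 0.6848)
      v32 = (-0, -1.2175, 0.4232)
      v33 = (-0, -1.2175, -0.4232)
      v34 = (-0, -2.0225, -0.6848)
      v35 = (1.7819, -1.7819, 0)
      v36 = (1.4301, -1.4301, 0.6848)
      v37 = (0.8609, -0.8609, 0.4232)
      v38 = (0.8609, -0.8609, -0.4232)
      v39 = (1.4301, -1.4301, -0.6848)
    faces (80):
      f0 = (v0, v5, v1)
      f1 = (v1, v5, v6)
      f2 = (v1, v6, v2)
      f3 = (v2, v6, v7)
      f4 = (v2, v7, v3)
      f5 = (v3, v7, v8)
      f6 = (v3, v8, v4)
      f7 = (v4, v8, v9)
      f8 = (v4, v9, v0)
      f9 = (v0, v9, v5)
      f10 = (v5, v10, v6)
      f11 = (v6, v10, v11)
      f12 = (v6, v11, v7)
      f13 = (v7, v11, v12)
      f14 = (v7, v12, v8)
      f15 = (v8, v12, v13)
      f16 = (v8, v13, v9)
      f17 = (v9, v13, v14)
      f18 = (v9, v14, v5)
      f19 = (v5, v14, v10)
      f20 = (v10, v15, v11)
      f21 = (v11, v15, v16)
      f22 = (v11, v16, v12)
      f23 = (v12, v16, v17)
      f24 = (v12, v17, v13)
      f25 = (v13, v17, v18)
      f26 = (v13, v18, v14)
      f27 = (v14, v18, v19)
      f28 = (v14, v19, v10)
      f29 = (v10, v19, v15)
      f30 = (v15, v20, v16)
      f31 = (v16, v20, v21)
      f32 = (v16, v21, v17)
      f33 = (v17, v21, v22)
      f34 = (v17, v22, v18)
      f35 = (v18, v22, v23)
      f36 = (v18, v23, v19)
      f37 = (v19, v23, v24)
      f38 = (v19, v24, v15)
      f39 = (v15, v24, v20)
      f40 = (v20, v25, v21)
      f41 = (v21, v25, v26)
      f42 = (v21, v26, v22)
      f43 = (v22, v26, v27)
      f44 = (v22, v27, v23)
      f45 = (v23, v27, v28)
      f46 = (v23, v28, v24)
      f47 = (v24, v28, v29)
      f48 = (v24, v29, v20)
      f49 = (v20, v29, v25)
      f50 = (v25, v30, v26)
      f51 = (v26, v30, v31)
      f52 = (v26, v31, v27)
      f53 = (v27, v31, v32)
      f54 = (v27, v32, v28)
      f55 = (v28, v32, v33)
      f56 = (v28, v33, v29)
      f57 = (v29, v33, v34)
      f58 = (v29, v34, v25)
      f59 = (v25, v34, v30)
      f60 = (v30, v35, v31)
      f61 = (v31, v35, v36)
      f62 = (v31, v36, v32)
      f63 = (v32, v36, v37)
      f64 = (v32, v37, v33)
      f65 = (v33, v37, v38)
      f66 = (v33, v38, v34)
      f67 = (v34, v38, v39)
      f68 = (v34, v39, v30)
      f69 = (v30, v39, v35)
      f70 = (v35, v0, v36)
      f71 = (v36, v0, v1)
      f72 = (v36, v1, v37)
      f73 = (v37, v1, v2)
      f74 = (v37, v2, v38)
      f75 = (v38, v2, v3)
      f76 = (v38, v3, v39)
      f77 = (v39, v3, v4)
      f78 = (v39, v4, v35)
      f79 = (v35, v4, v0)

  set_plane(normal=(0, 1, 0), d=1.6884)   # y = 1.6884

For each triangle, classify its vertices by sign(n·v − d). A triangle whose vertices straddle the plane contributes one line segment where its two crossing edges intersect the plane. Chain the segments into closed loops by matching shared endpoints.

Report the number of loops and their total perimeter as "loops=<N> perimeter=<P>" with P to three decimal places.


Straddling triangles (18 of 80):
  (v0,v5,v1) [-+-] → (1.82063, 1.6884, 0)–(1.79452, 1.6884, 0.0359329)  len=0.0444
  (v1,v5,v6) [-+-] → (1.79452, 1.6884, 0.0359329)–(1.6884, 1.6884, 0.182003)  len=0.1806
  (v0,v9,v5) [--+] → (1.6884, 1.6884, -0.182003)–(1.82063, 1.6884, 0)  len=0.2250
  (v5,v10,v6) [++-] → (1.09117, 1.6884, 0.522506)–(1.6884, 1.6884, 0.182003)  len=0.6875
  (v6,v10,v11) [-++] → (1.09117, 1.6884, 0.522506)–(0.806544, 1.6884, 0.6848)  len=0.3276
  (v6,v11,v7) [-+-] → (0.806544, 1.6884, 0.6848)–(0.247613, 1.6884, 0.609558)  len=0.5640
  (v7,v11,v12) [-+-] → (0.247613, 1.6884, 0.609558)–(0, 1.6884, 0.576228)  len=0.2498
  (v9,v13,v14) [--+] → (0, 1.6884, -0.576228)–(0.806544, 1.6884, -0.6848)  len=0.8138
  (v9,v14,v5) [-++] → (0.806544, 1.6884, -0.6848)–(1.6884, 1.6884, -0.182003)  len=1.0151
  (v11,v15,v16) [++-] → (-1.6884, 1.6884, 0.182003)–(-0.806544, 1.6884, 0.6848)  len=1.0151
  (v11,v16,v12) [+--] → (-0.806544, 1.6884, 0.6848)–(0, 1.6884, 0.576228)  len=0.8138
  (v13,v18,v14) [--+] → (-0.247613, 1.6884, -0.609558)–(0, 1.6884, -0.576228)  len=0.2498
  (v14,v18,v19) [+--] → (-0.247613, 1.6884, -0.609558)–(-0.806544, 1.6884, -0.6848)  len=0.5640
  (v14,v19,v10) [+-+] → (-0.806544, 1.6884, -0.6848)–(-1.09117, 1.6884, -0.522506)  len=0.3276
  (v10,v19,v15) [+-+] → (-1.09117, 1.6884, -0.522506)–(-1.6884, 1.6884, -0.182003)  len=0.6875
  (v15,v20,v16) [+--] → (-1.82063, 1.6884, 0)–(-1.6884, 1.6884, 0.182003)  len=0.2250
  (v19,v24,v15) [--+] → (-1.79452, 1.6884, -0.0359329)–(-1.6884, 1.6884, -0.182003)  len=0.1806
  (v15,v24,v20) [+--] → (-1.79452, 1.6884, -0.0359329)–(-1.82063, 1.6884, 0)  len=0.0444

Chained into 1 loop(s):
  loop 1: 18 segments, perimeter = 8.2156
Total perimeter = 8.216

loops=1 perimeter=8.216


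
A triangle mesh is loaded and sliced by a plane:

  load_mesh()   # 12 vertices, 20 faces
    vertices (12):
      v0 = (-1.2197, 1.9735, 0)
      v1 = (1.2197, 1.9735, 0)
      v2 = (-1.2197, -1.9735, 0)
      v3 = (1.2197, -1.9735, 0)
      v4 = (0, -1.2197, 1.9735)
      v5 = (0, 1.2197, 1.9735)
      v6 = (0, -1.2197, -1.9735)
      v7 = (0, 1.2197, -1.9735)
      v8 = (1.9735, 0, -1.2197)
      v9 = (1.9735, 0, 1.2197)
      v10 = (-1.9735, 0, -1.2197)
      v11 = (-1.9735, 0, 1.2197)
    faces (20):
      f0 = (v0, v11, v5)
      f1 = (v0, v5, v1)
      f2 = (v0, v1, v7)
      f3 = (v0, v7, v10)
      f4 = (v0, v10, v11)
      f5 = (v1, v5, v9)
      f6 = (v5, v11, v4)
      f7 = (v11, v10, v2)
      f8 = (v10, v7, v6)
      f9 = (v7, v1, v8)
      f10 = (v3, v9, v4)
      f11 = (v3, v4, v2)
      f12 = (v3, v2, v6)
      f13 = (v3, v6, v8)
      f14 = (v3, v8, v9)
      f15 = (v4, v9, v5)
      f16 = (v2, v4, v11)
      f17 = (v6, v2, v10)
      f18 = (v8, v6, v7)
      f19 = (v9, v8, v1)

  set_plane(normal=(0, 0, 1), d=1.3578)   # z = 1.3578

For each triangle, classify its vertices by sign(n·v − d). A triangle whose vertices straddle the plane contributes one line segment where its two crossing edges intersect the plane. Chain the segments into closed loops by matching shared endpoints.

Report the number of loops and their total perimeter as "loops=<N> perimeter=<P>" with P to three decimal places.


Straddling triangles (8 of 20):
  (v0,v11,v5) [--+] → (-1.61194, 0.223455, 1.3578)–(-0.380527, 1.45487, 1.3578)  len=1.7415
  (v0,v5,v1) [-+-] → (-0.380527, 1.45487, 1.3578)–(0.380527, 1.45487, 1.3578)  len=0.7611
  (v1,v5,v9) [-+-] → (0.380527, 1.45487, 1.3578)–(1.61194, 0.223455, 1.3578)  len=1.7415
  (v5,v11,v4) [+-+] → (-1.61194, 0.223455, 1.3578)–(-1.61194, -0.223455, 1.3578)  len=0.4469
  (v3,v9,v4) [--+] → (1.61194, -0.223455, 1.3578)–(0.380527, -1.45487, 1.3578)  len=1.7415
  (v3,v4,v2) [-+-] → (0.380527, -1.45487, 1.3578)–(-0.380527, -1.45487, 1.3578)  len=0.7611
  (v4,v9,v5) [+-+] → (1.61194, -0.223455, 1.3578)–(1.61194, 0.223455, 1.3578)  len=0.4469
  (v2,v4,v11) [-+-] → (-0.380527, -1.45487, 1.3578)–(-1.61194, -0.223455, 1.3578)  len=1.7415

Chained into 1 loop(s):
  loop 1: 8 segments, perimeter = 9.3819
Total perimeter = 9.382

loops=1 perimeter=9.382


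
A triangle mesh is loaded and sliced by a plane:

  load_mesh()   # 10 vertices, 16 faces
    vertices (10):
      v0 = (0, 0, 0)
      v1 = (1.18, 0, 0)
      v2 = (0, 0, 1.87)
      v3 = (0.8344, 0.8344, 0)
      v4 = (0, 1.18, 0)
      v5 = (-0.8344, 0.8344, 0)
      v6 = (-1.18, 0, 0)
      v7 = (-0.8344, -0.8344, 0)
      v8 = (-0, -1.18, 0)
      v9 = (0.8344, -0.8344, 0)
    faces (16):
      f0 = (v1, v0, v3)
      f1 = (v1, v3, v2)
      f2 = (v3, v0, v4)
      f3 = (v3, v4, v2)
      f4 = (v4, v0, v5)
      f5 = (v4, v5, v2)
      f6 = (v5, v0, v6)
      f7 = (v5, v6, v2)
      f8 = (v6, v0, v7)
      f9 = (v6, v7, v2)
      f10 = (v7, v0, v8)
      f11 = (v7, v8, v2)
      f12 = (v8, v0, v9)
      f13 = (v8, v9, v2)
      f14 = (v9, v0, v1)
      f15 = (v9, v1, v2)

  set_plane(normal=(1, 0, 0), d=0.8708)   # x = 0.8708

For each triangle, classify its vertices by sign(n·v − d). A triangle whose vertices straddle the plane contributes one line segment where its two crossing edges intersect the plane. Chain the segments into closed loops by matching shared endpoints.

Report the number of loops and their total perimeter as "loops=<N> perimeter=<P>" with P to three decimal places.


Straddling triangles (4 of 16):
  (v1,v0,v3) [+--] → (0.8708, 0, 0)–(0.8708, 0.746518, 0)  len=0.7465
  (v1,v3,v2) [+--] → (0.8708, 0.746518, 0)–(0.8708, 0, 0.490003)  len=0.8930
  (v9,v0,v1) [--+] → (0.8708, 0, 0)–(0.8708, -0.746518, 0)  len=0.7465
  (v9,v1,v2) [-+-] → (0.8708, -0.746518, 0)–(0.8708, 0, 0.490003)  len=0.8930

Chained into 1 loop(s):
  loop 1: 4 segments, perimeter = 3.2790
Total perimeter = 3.279

loops=1 perimeter=3.279


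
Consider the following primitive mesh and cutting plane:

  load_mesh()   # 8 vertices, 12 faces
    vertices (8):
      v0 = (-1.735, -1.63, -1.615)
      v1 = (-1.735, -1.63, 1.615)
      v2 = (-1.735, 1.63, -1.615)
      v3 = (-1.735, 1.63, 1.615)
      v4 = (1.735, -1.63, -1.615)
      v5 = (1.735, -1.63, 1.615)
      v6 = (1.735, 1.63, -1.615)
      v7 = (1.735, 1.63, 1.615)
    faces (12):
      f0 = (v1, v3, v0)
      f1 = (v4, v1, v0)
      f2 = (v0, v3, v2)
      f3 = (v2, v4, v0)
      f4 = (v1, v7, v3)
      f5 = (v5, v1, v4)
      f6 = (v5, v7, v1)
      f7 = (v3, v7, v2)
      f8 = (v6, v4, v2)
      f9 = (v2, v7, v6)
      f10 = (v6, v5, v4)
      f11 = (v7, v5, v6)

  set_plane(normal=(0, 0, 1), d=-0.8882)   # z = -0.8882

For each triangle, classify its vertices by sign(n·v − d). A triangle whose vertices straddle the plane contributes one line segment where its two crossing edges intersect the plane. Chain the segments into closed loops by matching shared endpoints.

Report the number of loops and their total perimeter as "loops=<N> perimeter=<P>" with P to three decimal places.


Straddling triangles (8 of 12):
  (v1,v3,v0) [++-] → (-1.735, -0.89645, -0.8882)–(-1.735, -1.63, -0.8882)  len=0.7336
  (v4,v1,v0) [-+-] → (0.954196, -1.63, -0.8882)–(-1.735, -1.63, -0.8882)  len=2.6892
  (v0,v3,v2) [-+-] → (-1.735, -0.89645, -0.8882)–(-1.735, 1.63, -0.8882)  len=2.5264
  (v5,v1,v4) [++-] → (0.954196, -1.63, -0.8882)–(1.735, -1.63, -0.8882)  len=0.7808
  (v3,v7,v2) [++-] → (-0.954196, 1.63, -0.8882)–(-1.735, 1.63, -0.8882)  len=0.7808
  (v2,v7,v6) [-+-] → (-0.954196, 1.63, -0.8882)–(1.735, 1.63, -0.8882)  len=2.6892
  (v6,v5,v4) [-+-] → (1.735, 0.89645, -0.8882)–(1.735, -1.63, -0.8882)  len=2.5264
  (v7,v5,v6) [++-] → (1.735, 0.89645, -0.8882)–(1.735, 1.63, -0.8882)  len=0.7336

Chained into 1 loop(s):
  loop 1: 8 segments, perimeter = 13.4600
Total perimeter = 13.460

loops=1 perimeter=13.460


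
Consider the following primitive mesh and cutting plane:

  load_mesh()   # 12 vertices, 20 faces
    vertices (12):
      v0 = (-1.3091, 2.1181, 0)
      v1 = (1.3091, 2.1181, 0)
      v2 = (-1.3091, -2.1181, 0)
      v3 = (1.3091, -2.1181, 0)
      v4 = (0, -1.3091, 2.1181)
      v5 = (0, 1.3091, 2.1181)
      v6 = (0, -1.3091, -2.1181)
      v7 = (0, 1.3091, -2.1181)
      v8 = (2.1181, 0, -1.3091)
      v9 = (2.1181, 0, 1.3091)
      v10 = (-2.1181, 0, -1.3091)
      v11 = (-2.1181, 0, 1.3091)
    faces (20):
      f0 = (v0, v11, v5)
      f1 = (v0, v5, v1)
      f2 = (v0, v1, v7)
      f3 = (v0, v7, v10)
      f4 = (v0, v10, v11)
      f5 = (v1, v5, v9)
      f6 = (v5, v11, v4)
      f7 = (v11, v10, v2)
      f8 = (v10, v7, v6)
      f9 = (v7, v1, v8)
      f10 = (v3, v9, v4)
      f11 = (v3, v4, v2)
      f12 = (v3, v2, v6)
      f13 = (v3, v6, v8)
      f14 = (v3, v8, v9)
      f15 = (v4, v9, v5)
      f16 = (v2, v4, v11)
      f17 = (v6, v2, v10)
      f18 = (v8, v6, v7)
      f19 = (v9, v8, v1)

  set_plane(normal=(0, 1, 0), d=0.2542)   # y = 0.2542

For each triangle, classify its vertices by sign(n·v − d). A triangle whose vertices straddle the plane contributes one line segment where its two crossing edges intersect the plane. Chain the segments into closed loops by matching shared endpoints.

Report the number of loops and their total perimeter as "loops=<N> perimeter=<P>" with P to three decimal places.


loops=1 perimeter=13.694

Straddling triangles (10 of 20):
  (v0,v11,v5) [+-+] → (-2.02101, 0.2542, 1.15199)–(-1.70681, 0.2542, 1.46619)  len=0.4443
  (v0,v7,v10) [++-] → (-1.70681, 0.2542, -1.46619)–(-2.02101, 0.2542, -1.15199)  len=0.4443
  (v0,v10,v11) [+--] → (-2.02101, 0.2542, -1.15199)–(-2.02101, 0.2542, 1.15199)  len=2.3040
  (v1,v5,v9) [++-] → (1.70681, 0.2542, 1.46619)–(2.02101, 0.2542, 1.15199)  len=0.4443
  (v5,v11,v4) [+--] → (-1.70681, 0.2542, 1.46619)–(0, 0.2542, 2.1181)  len=1.8271
  (v10,v7,v6) [-+-] → (-1.70681, 0.2542, -1.46619)–(0, 0.2542, -2.1181)  len=1.8271
  (v7,v1,v8) [++-] → (2.02101, 0.2542, -1.15199)–(1.70681, 0.2542, -1.46619)  len=0.4443
  (v4,v9,v5) [--+] → (1.70681, 0.2542, 1.46619)–(0, 0.2542, 2.1181)  len=1.8271
  (v8,v6,v7) [--+] → (0, 0.2542, -2.1181)–(1.70681, 0.2542, -1.46619)  len=1.8271
  (v9,v8,v1) [--+] → (2.02101, 0.2542, -1.15199)–(2.02101, 0.2542, 1.15199)  len=2.3040

Chained into 1 loop(s):
  loop 1: 10 segments, perimeter = 13.6936
Total perimeter = 13.694


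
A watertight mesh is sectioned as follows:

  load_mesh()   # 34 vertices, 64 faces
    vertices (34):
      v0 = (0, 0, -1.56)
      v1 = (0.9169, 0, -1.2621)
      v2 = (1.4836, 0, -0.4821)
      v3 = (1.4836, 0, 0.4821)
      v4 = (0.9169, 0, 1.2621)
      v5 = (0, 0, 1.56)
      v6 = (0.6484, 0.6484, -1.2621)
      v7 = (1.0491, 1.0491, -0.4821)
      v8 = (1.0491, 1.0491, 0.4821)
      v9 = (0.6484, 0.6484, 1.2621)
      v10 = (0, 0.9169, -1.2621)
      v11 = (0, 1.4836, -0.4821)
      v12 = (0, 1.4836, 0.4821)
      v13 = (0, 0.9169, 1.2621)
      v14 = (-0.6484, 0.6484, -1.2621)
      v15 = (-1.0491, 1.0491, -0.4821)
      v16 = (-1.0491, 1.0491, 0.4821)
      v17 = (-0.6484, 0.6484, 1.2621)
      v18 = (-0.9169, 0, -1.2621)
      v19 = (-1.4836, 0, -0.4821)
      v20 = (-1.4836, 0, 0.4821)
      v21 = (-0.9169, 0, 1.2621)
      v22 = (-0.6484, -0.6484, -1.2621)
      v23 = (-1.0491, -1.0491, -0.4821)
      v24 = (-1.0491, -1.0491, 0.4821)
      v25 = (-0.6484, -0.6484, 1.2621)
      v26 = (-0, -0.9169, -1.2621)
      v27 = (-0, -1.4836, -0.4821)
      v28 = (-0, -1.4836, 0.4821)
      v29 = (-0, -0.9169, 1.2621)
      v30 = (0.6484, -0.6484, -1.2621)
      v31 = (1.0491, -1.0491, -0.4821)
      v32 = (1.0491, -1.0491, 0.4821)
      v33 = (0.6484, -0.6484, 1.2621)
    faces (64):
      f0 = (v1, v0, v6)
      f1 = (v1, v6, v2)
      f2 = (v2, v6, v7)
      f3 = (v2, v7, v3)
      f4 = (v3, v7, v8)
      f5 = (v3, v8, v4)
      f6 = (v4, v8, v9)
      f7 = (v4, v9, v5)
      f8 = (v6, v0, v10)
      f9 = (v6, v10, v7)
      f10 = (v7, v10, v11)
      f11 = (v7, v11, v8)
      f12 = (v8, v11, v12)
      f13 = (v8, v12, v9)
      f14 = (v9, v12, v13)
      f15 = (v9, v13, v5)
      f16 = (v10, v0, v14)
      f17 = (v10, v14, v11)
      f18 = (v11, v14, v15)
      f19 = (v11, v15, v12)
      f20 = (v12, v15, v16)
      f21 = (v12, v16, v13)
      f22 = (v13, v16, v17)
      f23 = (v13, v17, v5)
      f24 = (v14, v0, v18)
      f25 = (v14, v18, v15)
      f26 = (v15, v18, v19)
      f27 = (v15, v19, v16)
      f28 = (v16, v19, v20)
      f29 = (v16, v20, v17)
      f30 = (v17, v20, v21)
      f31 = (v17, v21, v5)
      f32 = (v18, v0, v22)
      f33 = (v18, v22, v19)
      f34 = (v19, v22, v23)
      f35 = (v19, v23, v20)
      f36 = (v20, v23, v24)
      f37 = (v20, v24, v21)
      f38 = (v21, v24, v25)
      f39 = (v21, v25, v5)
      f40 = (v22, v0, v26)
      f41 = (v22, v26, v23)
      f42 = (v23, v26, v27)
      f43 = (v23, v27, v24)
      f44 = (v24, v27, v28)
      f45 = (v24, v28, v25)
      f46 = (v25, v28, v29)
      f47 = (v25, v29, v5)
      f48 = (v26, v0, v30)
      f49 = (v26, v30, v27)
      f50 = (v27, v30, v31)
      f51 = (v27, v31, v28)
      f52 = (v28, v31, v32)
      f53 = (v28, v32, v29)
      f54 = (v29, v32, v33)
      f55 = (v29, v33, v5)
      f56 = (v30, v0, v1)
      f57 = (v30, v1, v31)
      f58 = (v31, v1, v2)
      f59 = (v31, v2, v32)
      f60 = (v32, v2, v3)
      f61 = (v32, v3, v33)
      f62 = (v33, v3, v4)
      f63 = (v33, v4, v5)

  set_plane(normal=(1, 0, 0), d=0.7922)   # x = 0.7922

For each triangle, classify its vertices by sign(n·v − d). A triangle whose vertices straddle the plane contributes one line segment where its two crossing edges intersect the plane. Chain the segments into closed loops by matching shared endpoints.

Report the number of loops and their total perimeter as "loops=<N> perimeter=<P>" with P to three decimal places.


Straddling triangles (20 of 64):
  (v1,v0,v6) [+--] → (0.7922, 0, -1.30261)–(0.7922, 0.301138, -1.2621)  len=0.3039
  (v1,v6,v2) [+-+] → (0.7922, 0.301138, -1.2621)–(0.7922, 0.536762, -1.1278)  len=0.2712
  (v2,v6,v7) [+-+] → (0.7922, 0.536762, -1.1278)–(0.7922, 0.7922, -0.98218)  len=0.2940
  (v4,v8,v9) [++-] → (0.7922, 0.7922, 0.98218)–(0.7922, 0.301138, 1.2621)  len=0.5652
  (v4,v9,v5) [+--] → (0.7922, 0.301138, 1.2621)–(0.7922, 0, 1.30261)  len=0.3039
  (v6,v10,v7) [--+] → (0.7922, 1.01673, -0.673104)–(0.7922, 0.7922, -0.98218)  len=0.3820
  (v7,v10,v11) [+--] → (0.7922, 1.01673, -0.673104)–(0.7922, 1.1555, -0.4821)  len=0.2361
  (v7,v11,v8) [+-+] → (0.7922, 1.1555, -0.4821)–(0.7922, 1.1555, 0.24599)  len=0.7281
  (v8,v11,v12) [+--] → (0.7922, 1.1555, 0.24599)–(0.7922, 1.1555, 0.4821)  len=0.2361
  (v8,v12,v9) [+--] → (0.7922, 1.1555, 0.4821)–(0.7922, 0.7922, 0.98218)  len=0.6181
  (v27,v30,v31) [--+] → (0.7922, -0.7922, -0.98218)–(0.7922, -1.1555, -0.4821)  len=0.6181
  (v27,v31,v28) [-+-] → (0.7922, -1.1555, -0.4821)–(0.7922, -1.1555, -0.24599)  len=0.2361
  (v28,v31,v32) [-++] → (0.7922, -1.1555, -0.24599)–(0.7922, -1.1555, 0.4821)  len=0.7281
  (v28,v32,v29) [-+-] → (0.7922, -1.1555, 0.4821)–(0.7922, -1.01673, 0.673104)  len=0.2361
  (v29,v32,v33) [-+-] → (0.7922, -1.01673, 0.673104)–(0.7922, -0.7922, 0.98218)  len=0.3820
  (v30,v0,v1) [--+] → (0.7922, 0, -1.30261)–(0.7922, -0.301138, -1.2621)  len=0.3039
  (v30,v1,v31) [-++] → (0.7922, -0.301138, -1.2621)–(0.7922, -0.7922, -0.98218)  len=0.5652
  (v32,v3,v33) [++-] → (0.7922, -0.536762, 1.1278)–(0.7922, -0.7922, 0.98218)  len=0.2940
  (v33,v3,v4) [-++] → (0.7922, -0.536762, 1.1278)–(0.7922, -0.301138, 1.2621)  len=0.2712
  (v33,v4,v5) [-+-] → (0.7922, -0.301138, 1.2621)–(0.7922, 0, 1.30261)  len=0.3039

Chained into 1 loop(s):
  loop 1: 20 segments, perimeter = 7.8772
Total perimeter = 7.877

loops=1 perimeter=7.877


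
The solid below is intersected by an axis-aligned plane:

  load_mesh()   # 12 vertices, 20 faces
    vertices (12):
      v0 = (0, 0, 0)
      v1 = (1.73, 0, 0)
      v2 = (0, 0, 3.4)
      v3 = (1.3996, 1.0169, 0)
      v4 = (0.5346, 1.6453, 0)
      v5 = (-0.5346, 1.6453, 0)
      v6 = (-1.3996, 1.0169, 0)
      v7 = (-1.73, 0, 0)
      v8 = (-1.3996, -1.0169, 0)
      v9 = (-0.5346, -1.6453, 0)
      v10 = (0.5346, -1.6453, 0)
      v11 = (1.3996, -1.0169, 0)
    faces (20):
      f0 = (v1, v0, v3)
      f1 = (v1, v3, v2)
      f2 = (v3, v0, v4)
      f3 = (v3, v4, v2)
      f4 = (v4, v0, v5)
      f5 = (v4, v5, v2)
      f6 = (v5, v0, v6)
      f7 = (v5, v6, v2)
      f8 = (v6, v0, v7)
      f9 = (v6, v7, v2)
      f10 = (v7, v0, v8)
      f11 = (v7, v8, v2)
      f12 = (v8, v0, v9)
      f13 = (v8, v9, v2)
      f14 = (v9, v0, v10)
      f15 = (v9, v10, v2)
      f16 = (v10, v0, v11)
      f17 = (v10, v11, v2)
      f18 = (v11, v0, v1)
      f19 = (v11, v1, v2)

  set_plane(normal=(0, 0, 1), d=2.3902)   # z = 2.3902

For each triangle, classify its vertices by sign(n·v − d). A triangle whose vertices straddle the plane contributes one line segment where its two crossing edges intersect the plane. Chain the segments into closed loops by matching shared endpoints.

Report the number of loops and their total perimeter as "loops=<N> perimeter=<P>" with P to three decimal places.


Straddling triangles (10 of 20):
  (v1,v3,v2) [--+] → (0.415681, 0.302019, 2.3902)–(0.51381, 0, 2.3902)  len=0.3176
  (v3,v4,v2) [--+] → (0.158776, 0.488654, 2.3902)–(0.415681, 0.302019, 2.3902)  len=0.3175
  (v4,v5,v2) [--+] → (-0.158776, 0.488654, 2.3902)–(0.158776, 0.488654, 2.3902)  len=0.3176
  (v5,v6,v2) [--+] → (-0.415681, 0.302019, 2.3902)–(-0.158776, 0.488654, 2.3902)  len=0.3175
  (v6,v7,v2) [--+] → (-0.51381, 0, 2.3902)–(-0.415681, 0.302019, 2.3902)  len=0.3176
  (v7,v8,v2) [--+] → (-0.415681, -0.302019, 2.3902)–(-0.51381, 0, 2.3902)  len=0.3176
  (v8,v9,v2) [--+] → (-0.158776, -0.488654, 2.3902)–(-0.415681, -0.302019, 2.3902)  len=0.3175
  (v9,v10,v2) [--+] → (0.158776, -0.488654, 2.3902)–(-0.158776, -0.488654, 2.3902)  len=0.3176
  (v10,v11,v2) [--+] → (0.415681, -0.302019, 2.3902)–(0.158776, -0.488654, 2.3902)  len=0.3175
  (v11,v1,v2) [--+] → (0.51381, 0, 2.3902)–(0.415681, -0.302019, 2.3902)  len=0.3176

Chained into 1 loop(s):
  loop 1: 10 segments, perimeter = 3.1755
Total perimeter = 3.176

loops=1 perimeter=3.176


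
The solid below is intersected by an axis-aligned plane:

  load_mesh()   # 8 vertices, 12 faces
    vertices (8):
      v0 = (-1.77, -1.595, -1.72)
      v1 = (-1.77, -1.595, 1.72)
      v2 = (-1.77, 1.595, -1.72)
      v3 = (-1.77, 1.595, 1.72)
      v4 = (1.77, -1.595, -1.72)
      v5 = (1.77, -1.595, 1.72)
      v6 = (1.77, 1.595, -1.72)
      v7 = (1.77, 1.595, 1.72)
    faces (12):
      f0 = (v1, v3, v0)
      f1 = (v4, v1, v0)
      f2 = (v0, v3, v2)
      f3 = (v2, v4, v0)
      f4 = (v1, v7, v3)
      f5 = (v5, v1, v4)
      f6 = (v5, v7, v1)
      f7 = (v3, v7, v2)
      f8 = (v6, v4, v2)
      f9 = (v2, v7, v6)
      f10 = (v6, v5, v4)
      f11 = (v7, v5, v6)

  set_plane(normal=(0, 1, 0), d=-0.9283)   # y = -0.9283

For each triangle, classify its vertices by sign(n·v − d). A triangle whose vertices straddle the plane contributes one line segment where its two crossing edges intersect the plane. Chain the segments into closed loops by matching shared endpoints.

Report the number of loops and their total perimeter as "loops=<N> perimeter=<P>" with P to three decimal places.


loops=1 perimeter=13.960

Straddling triangles (8 of 12):
  (v1,v3,v0) [-+-] → (-1.77, -0.9283, 1.72)–(-1.77, -0.9283, -1.00105)  len=2.7211
  (v0,v3,v2) [-++] → (-1.77, -0.9283, -1.00105)–(-1.77, -0.9283, -1.72)  len=0.7189
  (v2,v4,v0) [+--] → (1.03015, -0.9283, -1.72)–(-1.77, -0.9283, -1.72)  len=2.8002
  (v1,v7,v3) [-++] → (-1.03015, -0.9283, 1.72)–(-1.77, -0.9283, 1.72)  len=0.7398
  (v5,v7,v1) [-+-] → (1.77, -0.9283, 1.72)–(-1.03015, -0.9283, 1.72)  len=2.8002
  (v6,v4,v2) [+-+] → (1.77, -0.9283, -1.72)–(1.03015, -0.9283, -1.72)  len=0.7398
  (v6,v5,v4) [+--] → (1.77, -0.9283, 1.00105)–(1.77, -0.9283, -1.72)  len=2.7211
  (v7,v5,v6) [+-+] → (1.77, -0.9283, 1.72)–(1.77, -0.9283, 1.00105)  len=0.7189

Chained into 1 loop(s):
  loop 1: 8 segments, perimeter = 13.9600
Total perimeter = 13.960


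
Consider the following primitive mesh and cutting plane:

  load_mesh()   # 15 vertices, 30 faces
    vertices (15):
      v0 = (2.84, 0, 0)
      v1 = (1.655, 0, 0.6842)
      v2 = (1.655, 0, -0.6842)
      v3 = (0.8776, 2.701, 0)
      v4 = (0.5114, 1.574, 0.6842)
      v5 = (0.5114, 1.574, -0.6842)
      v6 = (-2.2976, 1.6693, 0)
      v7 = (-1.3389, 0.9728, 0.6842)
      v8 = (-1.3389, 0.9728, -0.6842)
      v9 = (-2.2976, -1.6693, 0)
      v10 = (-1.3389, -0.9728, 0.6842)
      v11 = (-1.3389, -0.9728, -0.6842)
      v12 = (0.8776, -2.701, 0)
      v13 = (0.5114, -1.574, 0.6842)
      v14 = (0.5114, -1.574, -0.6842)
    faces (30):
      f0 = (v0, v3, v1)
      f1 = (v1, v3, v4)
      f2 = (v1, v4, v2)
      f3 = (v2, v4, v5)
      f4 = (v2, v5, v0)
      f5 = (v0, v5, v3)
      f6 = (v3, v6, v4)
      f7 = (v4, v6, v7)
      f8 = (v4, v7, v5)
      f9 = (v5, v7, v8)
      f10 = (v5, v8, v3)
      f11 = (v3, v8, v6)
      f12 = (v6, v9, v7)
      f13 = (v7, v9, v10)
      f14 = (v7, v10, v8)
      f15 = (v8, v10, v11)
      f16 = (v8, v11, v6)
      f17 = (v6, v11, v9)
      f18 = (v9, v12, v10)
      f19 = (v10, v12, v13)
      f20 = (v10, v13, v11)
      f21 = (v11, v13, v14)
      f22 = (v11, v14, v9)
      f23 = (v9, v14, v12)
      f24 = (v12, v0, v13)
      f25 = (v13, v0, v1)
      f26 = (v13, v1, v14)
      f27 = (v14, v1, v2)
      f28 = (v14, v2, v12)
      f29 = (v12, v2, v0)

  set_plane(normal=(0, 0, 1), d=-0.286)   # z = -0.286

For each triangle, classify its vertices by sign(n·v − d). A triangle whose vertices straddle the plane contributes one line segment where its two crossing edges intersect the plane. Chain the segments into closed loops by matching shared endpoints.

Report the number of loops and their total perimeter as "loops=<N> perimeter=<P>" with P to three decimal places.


Straddling triangles (20 of 30):
  (v1,v4,v2) [++-] → (1.32222, 0.458029, -0.286)–(1.655, 0, -0.286)  len=0.5662
  (v2,v4,v5) [-+-] → (1.32222, 0.458029, -0.286)–(0.5114, 1.574, -0.286)  len=1.3794
  (v2,v5,v0) [--+] → (1.86663, 0.657942, -0.286)–(2.34466, 0, -0.286)  len=0.8133
  (v0,v5,v3) [+-+] → (1.86663, 0.657942, -0.286)–(0.724526, 2.22991, -0.286)  len=1.9431
  (v4,v7,v5) [++-] → (-0.0270314, 1.39905, -0.286)–(0.5114, 1.574, -0.286)  len=0.5661
  (v5,v7,v8) [-+-] → (-0.0270314, 1.39905, -0.286)–(-1.3389, 0.9728, -0.286)  len=1.3794
  (v5,v8,v3) [--+] → (-0.0489113, 1.9786, -0.286)–(0.724526, 2.22991, -0.286)  len=0.8132
  (v3,v8,v6) [+-+] → (-0.0489113, 1.9786, -0.286)–(-1.89686, 1.37816, -0.286)  len=1.9430
  (v7,v10,v8) [++-] → (-1.3389, 0.406637, -0.286)–(-1.3389, 0.9728, -0.286)  len=0.5662
  (v8,v10,v11) [-+-] → (-1.3389, 0.406637, -0.286)–(-1.3389, -0.9728, -0.286)  len=1.3794
  (v8,v11,v6) [--+] → (-1.89686, 0.564885, -0.286)–(-1.89686, 1.37816, -0.286)  len=0.8133
  (v6,v11,v9) [+-+] → (-1.89686, 0.564885, -0.286)–(-1.89686, -1.37816, -0.286)  len=1.9430
  (v10,v13,v11) [++-] → (-0.800469, -1.14775, -0.286)–(-1.3389, -0.9728, -0.286)  len=0.5661
  (v11,v13,v14) [-+-] → (-0.800469, -1.14775, -0.286)–(0.5114, -1.574, -0.286)  len=1.3794
  (v11,v14,v9) [--+] → (-1.12342, -1.62946, -0.286)–(-1.89686, -1.37816, -0.286)  len=0.8132
  (v9,v14,v12) [+-+] → (-1.12342, -1.62946, -0.286)–(0.724526, -2.22991, -0.286)  len=1.9430
  (v13,v1,v14) [++-] → (0.844184, -1.11597, -0.286)–(0.5114, -1.574, -0.286)  len=0.5662
  (v14,v1,v2) [-+-] → (0.844184, -1.11597, -0.286)–(1.655, 0, -0.286)  len=1.3794
  (v14,v2,v12) [--+] → (1.20256, -1.57196, -0.286)–(0.724526, -2.22991, -0.286)  len=0.8133
  (v12,v2,v0) [+-+] → (1.20256, -1.57196, -0.286)–(2.34466, 0, -0.286)  len=1.9431

Chained into 2 loop(s):
  loop 1: 10 segments, perimeter = 9.7278
  loop 2: 10 segments, perimeter = 13.7815
Total perimeter = 23.509

loops=2 perimeter=23.509
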